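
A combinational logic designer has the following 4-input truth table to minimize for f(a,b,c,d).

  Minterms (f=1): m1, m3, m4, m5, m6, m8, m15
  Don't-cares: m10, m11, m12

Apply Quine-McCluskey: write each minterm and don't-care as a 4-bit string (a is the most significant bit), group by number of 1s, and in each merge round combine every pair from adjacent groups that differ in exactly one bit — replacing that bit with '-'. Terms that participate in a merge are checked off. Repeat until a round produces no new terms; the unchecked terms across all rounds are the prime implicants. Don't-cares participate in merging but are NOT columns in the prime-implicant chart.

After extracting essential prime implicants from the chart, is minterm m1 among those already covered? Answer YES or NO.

NO

size-2^0 implicants → 0001(✓)  0011(✓)  0100(✓)  0101(✓)  0110(✓)  1000(✓)  1010(✓)  1011(✓)  1100(✓)  1111(✓)
size-2^1 implicants → -011  -100  0-01  00-1  01-0  010-  1-00  1-11  10-0  101-
Unchecked terms (primes): -011, -100, 0-01, 00-1, 01-0, 010-, 1-00, 1-11, 10-0, 101-
Minterm coverage:
  m1 ⊆ 0-01,00-1
  m3 ⊆ -011,00-1
  m4 ⊆ -100,01-0,010-
  m5 ⊆ 0-01,010-
  m6 ⊆ 01-0 [E]
  m8 ⊆ 1-00,10-0
  m15 ⊆ 1-11 [E]
E = {01-0, 1-11}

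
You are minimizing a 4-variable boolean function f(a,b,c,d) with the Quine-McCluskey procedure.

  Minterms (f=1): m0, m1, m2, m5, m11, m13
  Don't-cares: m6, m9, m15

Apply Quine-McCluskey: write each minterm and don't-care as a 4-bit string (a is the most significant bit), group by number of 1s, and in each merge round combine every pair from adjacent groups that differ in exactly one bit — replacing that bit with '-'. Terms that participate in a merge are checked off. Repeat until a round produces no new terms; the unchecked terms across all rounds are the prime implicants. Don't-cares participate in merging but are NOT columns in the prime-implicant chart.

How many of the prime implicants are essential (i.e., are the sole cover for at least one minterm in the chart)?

2

[col 0] 0000*, 0001*, 0010*, 0101*, 0110*, 1001*, 1011*, 1101*, 1111*
[col 1] -001*, -101*, 0-01*, 0-10, 00-0, 000-, 1-01*, 1-11*, 10-1*, 11-1*
[col 2] --01, 1--1
Prime implicants: --01, 0-10, 00-0, 000-, 1--1
PI chart (minterm → PIs covering it):
  0 | 00-0,000-
  1 | --01,000-
  2 | 0-10,00-0
  5 | --01  (sole → essential)
  11 | 1--1  (sole → essential)
  13 | --01,1--1
Essential prime implicants: --01, 1--1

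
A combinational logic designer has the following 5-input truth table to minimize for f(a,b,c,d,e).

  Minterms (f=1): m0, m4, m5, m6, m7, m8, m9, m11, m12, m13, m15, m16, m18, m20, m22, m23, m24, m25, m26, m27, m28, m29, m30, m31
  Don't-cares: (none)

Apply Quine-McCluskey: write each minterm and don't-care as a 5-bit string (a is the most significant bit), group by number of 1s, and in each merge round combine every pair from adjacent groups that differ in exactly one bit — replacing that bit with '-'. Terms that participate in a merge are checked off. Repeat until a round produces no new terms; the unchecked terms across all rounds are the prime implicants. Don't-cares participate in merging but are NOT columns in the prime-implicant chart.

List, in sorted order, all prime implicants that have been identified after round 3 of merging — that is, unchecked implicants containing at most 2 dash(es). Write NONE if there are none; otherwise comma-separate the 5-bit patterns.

--111, -01-0, -011-, 0-1-1, 0-10-, 001--, 1-11-

size-2^0 implicants → 00000(✓)  00100(✓)  00101(✓)  00110(✓)  00111(✓)  01000(✓)  01001(✓)  01011(✓)  01100(✓)  01101(✓)  01111(✓)  10000(✓)  10010(✓)  10100(✓)  10110(✓)  10111(✓)  11000(✓)  11001(✓)  11010(✓)  11011(✓)  11100(✓)  11101(✓)  11110(✓)  11111(✓)
size-2^1 implicants → -0000(✓)  -0100(✓)  -0110(✓)  -0111(✓)  -1000(✓)  -1001(✓)  -1011(✓)  -1100(✓)  -1101(✓)  -1111(✓)  0-000(✓)  0-100(✓)  0-101(✓)  0-111(✓)  00-00(✓)  001-0(✓)  001-1(✓)  0010-(✓)  0011-(✓)  01-00(✓)  01-01(✓)  01-11(✓)  010-1(✓)  0100-(✓)  011-1(✓)  0110-(✓)  1-000(✓)  1-010(✓)  1-100(✓)  1-110(✓)  1-111(✓)  10-00(✓)  10-10(✓)  100-0(✓)  101-0(✓)  1011-(✓)  11-00(✓)  11-01(✓)  11-10(✓)  11-11(✓)  110-0(✓)  110-1(✓)  1100-(✓)  1101-(✓)  111-0(✓)  111-1(✓)  1110-(✓)  1111-(✓)
size-2^2 implicants → --000(✓)  --100(✓)  --111  -0-00(✓)  -01-0  -011-  -1-00(✓)  -1-01(✓)  -1-11(✓)  -10-1(✓)  -100-(✓)  -11-1(✓)  -110-(✓)  0--00(✓)  0-1-1  0-10-  001--  01--1(✓)  01-0-(✓)  1--00(✓)  1--10(✓)  1-0-0(✓)  1-1-0(✓)  1-11-  10--0(✓)  11--0(✓)  11--1(✓)  11-0-(✓)  11-1-(✓)  110--(✓)  111--(✓)
size-2^3 implicants → ---00  -1--1  -1-0-  1---0  11---
Unchecked terms (primes): ---00, --111, -01-0, -011-, -1--1, -1-0-, 0-1-1, 0-10-, 001--, 1---0, 1-11-, 11---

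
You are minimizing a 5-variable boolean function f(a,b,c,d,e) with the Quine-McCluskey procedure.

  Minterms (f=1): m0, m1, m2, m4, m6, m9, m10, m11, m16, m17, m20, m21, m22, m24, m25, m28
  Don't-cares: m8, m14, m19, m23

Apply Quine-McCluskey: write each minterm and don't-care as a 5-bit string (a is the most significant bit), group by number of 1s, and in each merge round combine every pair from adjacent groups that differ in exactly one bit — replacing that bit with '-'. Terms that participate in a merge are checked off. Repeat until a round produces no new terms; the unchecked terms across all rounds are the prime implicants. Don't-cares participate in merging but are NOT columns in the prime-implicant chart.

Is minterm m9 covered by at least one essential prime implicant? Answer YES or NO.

YES

[col 0] 00000*, 00001*, 00010*, 00100*, 00110*, 01000*, 01001*, 01010*, 01011*, 01110*, 10000*, 10001*, 10011*, 10100*, 10101*, 10110*, 10111*, 11000*, 11001*, 11100*
[col 1] -0000*, -0001*, -0100*, -0110*, -1000*, -1001*, 0-000*, 0-001*, 0-010*, 0-110*, 00-00*, 00-10*, 000-0*, 0000-*, 001-0*, 01-10*, 010-0*, 010-1*, 0100-*, 0101-*, 1-000*, 1-001*, 1-100*, 10-00*, 10-01*, 10-11*, 100-1*, 1000-*, 101-0*, 101-1*, 1010-*, 1011-*, 11-00*, 1100-*
[col 2] --000*, --001*, -0-00, -000-*, -01-0, -100-*, 0--10, 0-0-0, 0-00-*, 00--0, 010--, 1--00, 1-00-*, 10--1, 10-0-, 101--
[col 3] --00-
Prime implicants: --00-, -0-00, -01-0, 0--10, 0-0-0, 00--0, 010--, 1--00, 10--1, 10-0-, 101--
PI chart (minterm → PIs covering it):
  0 | --00-,-0-00,0-0-0,00--0
  1 | --00-  (sole → essential)
  2 | 0--10,0-0-0,00--0
  4 | -0-00,-01-0,00--0
  6 | -01-0,0--10,00--0
  9 | --00-,010--
  10 | 0--10,0-0-0,010--
  11 | 010--  (sole → essential)
  16 | --00-,-0-00,1--00,10-0-
  17 | --00-,10--1,10-0-
  20 | -0-00,-01-0,1--00,10-0-,101--
  21 | 10--1,10-0-,101--
  22 | -01-0,101--
  24 | --00-,1--00
  25 | --00-  (sole → essential)
  28 | 1--00  (sole → essential)
Essential prime implicants: --00-, 010--, 1--00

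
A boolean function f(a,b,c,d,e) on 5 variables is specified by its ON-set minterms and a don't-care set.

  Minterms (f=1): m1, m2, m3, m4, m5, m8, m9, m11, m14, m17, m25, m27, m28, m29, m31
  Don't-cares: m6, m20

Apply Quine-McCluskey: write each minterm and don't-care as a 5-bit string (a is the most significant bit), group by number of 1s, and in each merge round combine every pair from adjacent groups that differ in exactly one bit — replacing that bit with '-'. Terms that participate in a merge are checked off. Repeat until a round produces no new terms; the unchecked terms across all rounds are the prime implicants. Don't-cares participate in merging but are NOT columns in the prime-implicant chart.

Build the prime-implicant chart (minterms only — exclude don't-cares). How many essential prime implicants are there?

4

size-2^0 implicants → 00001(✓)  00010(✓)  00011(✓)  00100(✓)  00101(✓)  00110(✓)  01000(✓)  01001(✓)  01011(✓)  01110(✓)  10001(✓)  10100(✓)  11001(✓)  11011(✓)  11100(✓)  11101(✓)  11111(✓)
size-2^1 implicants → -0001(✓)  -0100  -1001(✓)  -1011(✓)  0-001(✓)  0-011(✓)  0-110  00-01  00-10  000-1(✓)  0001-  001-0  0010-  010-1(✓)  0100-  1-001(✓)  1-100  11-01(✓)  11-11(✓)  110-1(✓)  111-1(✓)  1110-
size-2^2 implicants → --001  -10-1  0-0-1  11--1
Unchecked terms (primes): --001, -0100, -10-1, 0-0-1, 0-110, 00-01, 00-10, 0001-, 001-0, 0010-, 0100-, 1-100, 11--1, 1110-
Minterm coverage:
  m1 ⊆ --001,0-0-1,00-01
  m2 ⊆ 00-10,0001-
  m3 ⊆ 0-0-1,0001-
  m4 ⊆ -0100,001-0,0010-
  m5 ⊆ 00-01,0010-
  m8 ⊆ 0100- [E]
  m9 ⊆ --001,-10-1,0-0-1,0100-
  m11 ⊆ -10-1,0-0-1
  m14 ⊆ 0-110 [E]
  m17 ⊆ --001 [E]
  m25 ⊆ --001,-10-1,11--1
  m27 ⊆ -10-1,11--1
  m28 ⊆ 1-100,1110-
  m29 ⊆ 11--1,1110-
  m31 ⊆ 11--1 [E]
E = {--001, 0-110, 0100-, 11--1}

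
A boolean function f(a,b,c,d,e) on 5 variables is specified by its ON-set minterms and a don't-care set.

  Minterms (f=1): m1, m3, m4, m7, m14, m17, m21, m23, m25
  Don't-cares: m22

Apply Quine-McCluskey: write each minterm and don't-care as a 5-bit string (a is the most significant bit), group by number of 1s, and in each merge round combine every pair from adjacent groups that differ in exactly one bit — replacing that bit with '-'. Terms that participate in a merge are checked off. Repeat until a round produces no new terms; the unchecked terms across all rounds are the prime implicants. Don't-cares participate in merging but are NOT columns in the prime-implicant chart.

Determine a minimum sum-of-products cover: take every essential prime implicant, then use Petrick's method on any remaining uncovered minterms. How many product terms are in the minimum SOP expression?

6

Round 0: 00001✓ 00011✓ 00100 00111✓ 01110 10001✓ 10101✓ 10110✓ 10111✓ 11001✓
Round 1: -0001 -0111 00-11 000-1 1-001 10-01 101-1 1011-
PIs = {-0001, -0111, 00-11, 000-1, 00100, 01110, 1-001, 10-01, 101-1, 1011-}
Coverage chart:
  m1: -0001,000-1
  m3: 00-11,000-1
  m4: 00100 ←essential
  m7: -0111,00-11
  m14: 01110 ←essential
  m17: -0001,1-001,10-01
  m21: 10-01,101-1
  m23: -0111,101-1,1011-
  m25: 1-001 ←essential
Essential: 00100, 01110, 1-001
Petrick residual → -0001, 00-11, 101-1
Min cover (6 terms): b'c'd'e + a'b'de + a'b'cd'e' + a'bcde' + ac'd'e + ab'ce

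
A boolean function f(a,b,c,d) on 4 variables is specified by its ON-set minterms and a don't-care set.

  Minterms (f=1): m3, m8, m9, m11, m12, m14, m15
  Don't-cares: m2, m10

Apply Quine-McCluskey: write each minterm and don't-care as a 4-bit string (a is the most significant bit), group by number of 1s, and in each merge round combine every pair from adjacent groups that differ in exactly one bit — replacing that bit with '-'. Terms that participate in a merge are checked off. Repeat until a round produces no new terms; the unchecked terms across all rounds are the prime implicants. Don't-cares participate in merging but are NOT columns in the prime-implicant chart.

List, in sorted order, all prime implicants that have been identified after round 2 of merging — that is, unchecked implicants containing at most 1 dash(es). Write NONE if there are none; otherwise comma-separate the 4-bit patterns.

Round 0: 0010✓ 0011✓ 1000✓ 1001✓ 1010✓ 1011✓ 1100✓ 1110✓ 1111✓
Round 1: -010✓ -011✓ 001-✓ 1-00✓ 1-10✓ 1-11✓ 10-0✓ 10-1✓ 100-✓ 101-✓ 11-0✓ 111-✓
Round 2: -01- 1--0 1-1- 10--
PIs = {-01-, 1--0, 1-1-, 10--}

NONE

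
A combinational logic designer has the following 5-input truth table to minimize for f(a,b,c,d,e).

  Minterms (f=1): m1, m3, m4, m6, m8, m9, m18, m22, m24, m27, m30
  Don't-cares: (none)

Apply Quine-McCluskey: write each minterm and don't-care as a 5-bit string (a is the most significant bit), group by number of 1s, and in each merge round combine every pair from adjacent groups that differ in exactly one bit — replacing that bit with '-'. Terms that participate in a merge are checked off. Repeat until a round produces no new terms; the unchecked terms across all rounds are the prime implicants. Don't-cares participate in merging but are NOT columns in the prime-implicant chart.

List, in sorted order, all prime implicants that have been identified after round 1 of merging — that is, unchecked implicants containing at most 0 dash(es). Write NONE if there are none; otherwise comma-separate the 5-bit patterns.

[col 0] 00001*, 00011*, 00100*, 00110*, 01000*, 01001*, 10010*, 10110*, 11000*, 11011, 11110*
[col 1] -0110, -1000, 0-001, 000-1, 001-0, 0100-, 1-110, 10-10
Prime implicants: -0110, -1000, 0-001, 000-1, 001-0, 0100-, 1-110, 10-10, 11011

11011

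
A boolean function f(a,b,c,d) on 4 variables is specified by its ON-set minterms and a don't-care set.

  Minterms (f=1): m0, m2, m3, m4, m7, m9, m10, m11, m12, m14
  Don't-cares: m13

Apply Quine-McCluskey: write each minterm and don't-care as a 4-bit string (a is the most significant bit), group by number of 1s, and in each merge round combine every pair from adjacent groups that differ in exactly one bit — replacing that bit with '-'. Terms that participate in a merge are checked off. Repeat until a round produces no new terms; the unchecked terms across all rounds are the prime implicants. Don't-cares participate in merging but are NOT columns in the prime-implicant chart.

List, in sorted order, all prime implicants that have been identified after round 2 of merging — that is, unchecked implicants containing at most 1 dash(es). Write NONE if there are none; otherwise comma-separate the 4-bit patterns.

size-2^0 implicants → 0000(✓)  0010(✓)  0011(✓)  0100(✓)  0111(✓)  1001(✓)  1010(✓)  1011(✓)  1100(✓)  1101(✓)  1110(✓)
size-2^1 implicants → -010(✓)  -011(✓)  -100  0-00  0-11  00-0  001-(✓)  1-01  1-10  10-1  101-(✓)  11-0  110-
size-2^2 implicants → -01-
Unchecked terms (primes): -01-, -100, 0-00, 0-11, 00-0, 1-01, 1-10, 10-1, 11-0, 110-

-100, 0-00, 0-11, 00-0, 1-01, 1-10, 10-1, 11-0, 110-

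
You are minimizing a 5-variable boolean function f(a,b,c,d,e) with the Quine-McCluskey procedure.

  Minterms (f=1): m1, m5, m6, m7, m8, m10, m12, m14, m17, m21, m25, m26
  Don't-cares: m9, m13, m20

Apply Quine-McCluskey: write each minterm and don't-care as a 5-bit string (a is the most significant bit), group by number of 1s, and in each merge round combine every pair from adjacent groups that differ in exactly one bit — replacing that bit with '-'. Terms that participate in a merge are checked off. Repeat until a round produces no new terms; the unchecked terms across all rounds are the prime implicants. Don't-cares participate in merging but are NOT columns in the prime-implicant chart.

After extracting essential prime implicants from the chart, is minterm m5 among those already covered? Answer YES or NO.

NO

[col 0] 00001*, 00101*, 00110*, 00111*, 01000*, 01001*, 01010*, 01100*, 01101*, 01110*, 10001*, 10100*, 10101*, 11001*, 11010*
[col 1] -0001*, -0101*, -1001*, -1010, 0-001*, 0-101*, 0-110, 00-01*, 001-1, 0011-, 01-00*, 01-01*, 01-10*, 010-0*, 0100-*, 011-0*, 0110-*, 1-001*, 10-01*, 1010-
[col 2] --001, -0-01, 0--01, 01--0, 01-0-
Prime implicants: --001, -0-01, -1010, 0--01, 0-110, 001-1, 0011-, 01--0, 01-0-, 1010-
PI chart (minterm → PIs covering it):
  1 | --001,-0-01,0--01
  5 | -0-01,0--01,001-1
  6 | 0-110,0011-
  7 | 001-1,0011-
  8 | 01--0,01-0-
  10 | -1010,01--0
  12 | 01--0,01-0-
  14 | 0-110,01--0
  17 | --001,-0-01
  21 | -0-01,1010-
  25 | --001  (sole → essential)
  26 | -1010  (sole → essential)
Essential prime implicants: --001, -1010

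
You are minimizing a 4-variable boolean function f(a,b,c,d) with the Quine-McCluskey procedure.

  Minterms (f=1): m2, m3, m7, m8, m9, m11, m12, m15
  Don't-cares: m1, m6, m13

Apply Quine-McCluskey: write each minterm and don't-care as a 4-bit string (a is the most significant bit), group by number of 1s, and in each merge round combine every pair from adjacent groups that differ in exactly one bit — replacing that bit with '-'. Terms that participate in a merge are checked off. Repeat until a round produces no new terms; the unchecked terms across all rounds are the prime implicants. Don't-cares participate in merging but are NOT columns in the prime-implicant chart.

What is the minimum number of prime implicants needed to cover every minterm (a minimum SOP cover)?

[col 0] 0001*, 0010*, 0011*, 0110*, 0111*, 1000*, 1001*, 1011*, 1100*, 1101*, 1111*
[col 1] -001*, -011*, -111*, 0-10*, 0-11*, 00-1*, 001-*, 011-*, 1-00*, 1-01*, 1-11*, 10-1*, 100-*, 11-1*, 110-*
[col 2] --11, -0-1, 0-1-, 1--1, 1-0-
Prime implicants: --11, -0-1, 0-1-, 1--1, 1-0-
PI chart (minterm → PIs covering it):
  2 | 0-1-  (sole → essential)
  3 | --11,-0-1,0-1-
  7 | --11,0-1-
  8 | 1-0-  (sole → essential)
  9 | -0-1,1--1,1-0-
  11 | --11,-0-1,1--1
  12 | 1-0-  (sole → essential)
  15 | --11,1--1
Essential prime implicants: 0-1-, 1-0-
Petrick residual → --11
Minimum SOP uses 3 PIs: cd + a'c + ac'

3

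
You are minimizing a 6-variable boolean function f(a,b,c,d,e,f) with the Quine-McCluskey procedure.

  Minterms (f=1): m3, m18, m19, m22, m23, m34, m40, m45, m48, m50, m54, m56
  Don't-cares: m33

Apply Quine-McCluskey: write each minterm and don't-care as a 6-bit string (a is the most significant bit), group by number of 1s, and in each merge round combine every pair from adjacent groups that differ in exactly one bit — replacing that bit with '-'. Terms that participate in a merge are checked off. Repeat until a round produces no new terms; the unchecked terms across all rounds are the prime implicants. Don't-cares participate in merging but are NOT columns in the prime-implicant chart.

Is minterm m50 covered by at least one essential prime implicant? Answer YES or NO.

YES

Round 0: 000011✓ 010010✓ 010011✓ 010110✓ 010111✓ 100001 100010✓ 101000✓ 101101 110000✓ 110010✓ 110110✓ 111000✓
Round 1: -10010✓ -10110✓ 0-0011 010-10✓ 010-11✓ 01001-✓ 01011-✓ 1-0010 1-1000 11-000 110-10✓ 1100-0
Round 2: -10-10 010-1-
PIs = {-10-10, 0-0011, 010-1-, 1-0010, 1-1000, 100001, 101101, 11-000, 1100-0}
Coverage chart:
  m3: 0-0011 ←essential
  m18: -10-10,010-1-
  m19: 0-0011,010-1-
  m22: -10-10,010-1-
  m23: 010-1- ←essential
  m34: 1-0010 ←essential
  m40: 1-1000 ←essential
  m45: 101101 ←essential
  m48: 11-000,1100-0
  m50: -10-10,1-0010,1100-0
  m54: -10-10 ←essential
  m56: 1-1000,11-000
Essential: -10-10, 0-0011, 010-1-, 1-0010, 1-1000, 101101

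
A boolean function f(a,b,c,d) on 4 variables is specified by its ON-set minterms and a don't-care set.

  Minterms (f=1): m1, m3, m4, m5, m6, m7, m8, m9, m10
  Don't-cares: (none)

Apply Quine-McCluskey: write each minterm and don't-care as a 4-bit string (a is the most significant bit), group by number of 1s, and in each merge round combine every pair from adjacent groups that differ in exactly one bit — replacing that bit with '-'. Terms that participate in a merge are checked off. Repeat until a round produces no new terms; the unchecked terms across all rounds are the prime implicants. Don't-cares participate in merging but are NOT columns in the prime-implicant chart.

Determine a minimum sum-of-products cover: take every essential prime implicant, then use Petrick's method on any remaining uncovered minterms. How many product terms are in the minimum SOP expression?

Round 0: 0001✓ 0011✓ 0100✓ 0101✓ 0110✓ 0111✓ 1000✓ 1001✓ 1010✓
Round 1: -001 0-01✓ 0-11✓ 00-1✓ 01-0✓ 01-1✓ 010-✓ 011-✓ 10-0 100-
Round 2: 0--1 01--
PIs = {-001, 0--1, 01--, 10-0, 100-}
Coverage chart:
  m1: -001,0--1
  m3: 0--1 ←essential
  m4: 01-- ←essential
  m5: 0--1,01--
  m6: 01-- ←essential
  m7: 0--1,01--
  m8: 10-0,100-
  m9: -001,100-
  m10: 10-0 ←essential
Essential: 0--1, 01--, 10-0
Petrick residual → -001
Min cover (4 terms): b'c'd + a'd + a'b + ab'd'

4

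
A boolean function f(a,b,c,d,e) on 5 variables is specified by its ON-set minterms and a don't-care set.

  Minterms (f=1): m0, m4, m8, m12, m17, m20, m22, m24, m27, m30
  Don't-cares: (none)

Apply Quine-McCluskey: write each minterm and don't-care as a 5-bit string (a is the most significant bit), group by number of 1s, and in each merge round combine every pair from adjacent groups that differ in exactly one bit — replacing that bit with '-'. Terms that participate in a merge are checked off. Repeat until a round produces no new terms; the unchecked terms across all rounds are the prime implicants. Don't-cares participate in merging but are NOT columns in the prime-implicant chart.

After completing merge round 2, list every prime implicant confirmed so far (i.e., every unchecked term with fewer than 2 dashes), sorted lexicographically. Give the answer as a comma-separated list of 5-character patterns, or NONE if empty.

[col 0] 00000*, 00100*, 01000*, 01100*, 10001, 10100*, 10110*, 11000*, 11011, 11110*
[col 1] -0100, -1000, 0-000*, 0-100*, 00-00*, 01-00*, 1-110, 101-0
[col 2] 0--00
Prime implicants: -0100, -1000, 0--00, 1-110, 10001, 101-0, 11011

-0100, -1000, 1-110, 10001, 101-0, 11011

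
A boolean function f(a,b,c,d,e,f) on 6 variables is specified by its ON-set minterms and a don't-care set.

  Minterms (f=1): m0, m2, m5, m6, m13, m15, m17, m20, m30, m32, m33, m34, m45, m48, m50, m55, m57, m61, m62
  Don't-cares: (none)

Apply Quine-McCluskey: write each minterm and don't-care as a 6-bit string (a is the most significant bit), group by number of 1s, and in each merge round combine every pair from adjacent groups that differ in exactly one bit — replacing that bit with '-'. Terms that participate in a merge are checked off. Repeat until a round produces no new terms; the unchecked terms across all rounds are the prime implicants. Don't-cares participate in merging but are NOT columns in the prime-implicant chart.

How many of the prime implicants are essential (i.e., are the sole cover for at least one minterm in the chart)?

[col 0] 000000*, 000010*, 000101*, 000110*, 001101*, 001111*, 010001, 010100, 011110*, 100000*, 100001*, 100010*, 101101*, 110000*, 110010*, 110111, 111001*, 111101*, 111110*
[col 1] -00000*, -00010*, -01101, -11110, 00-101, 000-10, 0000-0*, 0011-1, 1-0000*, 1-0010*, 1-1101, 1000-0*, 10000-, 1100-0*, 111-01
[col 2] -000-0, 1-00-0
Prime implicants: -000-0, -01101, -11110, 00-101, 000-10, 0011-1, 010001, 010100, 1-00-0, 1-1101, 10000-, 110111, 111-01
PI chart (minterm → PIs covering it):
  0 | -000-0  (sole → essential)
  2 | -000-0,000-10
  5 | 00-101  (sole → essential)
  6 | 000-10  (sole → essential)
  13 | -01101,00-101,0011-1
  15 | 0011-1  (sole → essential)
  17 | 010001  (sole → essential)
  20 | 010100  (sole → essential)
  30 | -11110  (sole → essential)
  32 | -000-0,1-00-0,10000-
  33 | 10000-  (sole → essential)
  34 | -000-0,1-00-0
  45 | -01101,1-1101
  48 | 1-00-0  (sole → essential)
  50 | 1-00-0  (sole → essential)
  55 | 110111  (sole → essential)
  57 | 111-01  (sole → essential)
  61 | 1-1101,111-01
  62 | -11110  (sole → essential)
Essential prime implicants: -000-0, -11110, 00-101, 000-10, 0011-1, 010001, 010100, 1-00-0, 10000-, 110111, 111-01

11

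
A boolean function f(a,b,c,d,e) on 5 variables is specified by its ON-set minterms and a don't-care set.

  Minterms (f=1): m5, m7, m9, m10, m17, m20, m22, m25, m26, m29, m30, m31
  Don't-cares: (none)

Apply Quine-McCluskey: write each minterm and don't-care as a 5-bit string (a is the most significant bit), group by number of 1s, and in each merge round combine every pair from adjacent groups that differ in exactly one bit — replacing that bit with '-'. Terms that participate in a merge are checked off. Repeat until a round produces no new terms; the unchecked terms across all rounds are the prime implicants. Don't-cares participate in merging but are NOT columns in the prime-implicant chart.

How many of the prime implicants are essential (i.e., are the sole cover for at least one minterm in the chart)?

Round 0: 00101✓ 00111✓ 01001✓ 01010✓ 10001✓ 10100✓ 10110✓ 11001✓ 11010✓ 11101✓ 11110✓ 11111✓
Round 1: -1001 -1010 001-1 1-001 1-110 101-0 11-01 11-10 111-1 1111-
PIs = {-1001, -1010, 001-1, 1-001, 1-110, 101-0, 11-01, 11-10, 111-1, 1111-}
Coverage chart:
  m5: 001-1 ←essential
  m7: 001-1 ←essential
  m9: -1001 ←essential
  m10: -1010 ←essential
  m17: 1-001 ←essential
  m20: 101-0 ←essential
  m22: 1-110,101-0
  m25: -1001,1-001,11-01
  m26: -1010,11-10
  m29: 11-01,111-1
  m30: 1-110,11-10,1111-
  m31: 111-1,1111-
Essential: -1001, -1010, 001-1, 1-001, 101-0

5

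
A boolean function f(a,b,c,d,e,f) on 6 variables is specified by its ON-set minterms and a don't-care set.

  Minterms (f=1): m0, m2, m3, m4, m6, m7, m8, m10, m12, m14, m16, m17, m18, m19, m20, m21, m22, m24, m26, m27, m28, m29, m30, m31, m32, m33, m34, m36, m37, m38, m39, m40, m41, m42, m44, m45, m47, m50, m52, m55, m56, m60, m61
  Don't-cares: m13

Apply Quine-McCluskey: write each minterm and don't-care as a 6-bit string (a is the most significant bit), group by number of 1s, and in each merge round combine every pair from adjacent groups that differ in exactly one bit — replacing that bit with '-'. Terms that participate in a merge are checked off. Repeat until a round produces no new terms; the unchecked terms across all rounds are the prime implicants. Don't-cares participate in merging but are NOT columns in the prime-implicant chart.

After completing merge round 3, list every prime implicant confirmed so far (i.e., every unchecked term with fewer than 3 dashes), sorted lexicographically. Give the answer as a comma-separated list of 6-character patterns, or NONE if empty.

--0010, -0011-, 0-001-, 000-1-, 01-01-, 01-10-, 010-0-, 0100--, 011-1-, 0111--, 1-0111, 10-1-1, 1001--

size-2^0 implicants → 000000(✓)  000010(✓)  000011(✓)  000100(✓)  000110(✓)  000111(✓)  001000(✓)  001010(✓)  001100(✓)  001101(✓)  001110(✓)  010000(✓)  010001(✓)  010010(✓)  010011(✓)  010100(✓)  010101(✓)  010110(✓)  011000(✓)  011010(✓)  011011(✓)  011100(✓)  011101(✓)  011110(✓)  011111(✓)  100000(✓)  100001(✓)  100010(✓)  100100(✓)  100101(✓)  100110(✓)  100111(✓)  101000(✓)  101001(✓)  101010(✓)  101100(✓)  101101(✓)  101111(✓)  110010(✓)  110100(✓)  110111(✓)  111000(✓)  111100(✓)  111101(✓)
size-2^1 implicants → -00000(✓)  -00010(✓)  -00100(✓)  -00110(✓)  -00111(✓)  -01000(✓)  -01010(✓)  -01100(✓)  -01101(✓)  -10010(✓)  -10100(✓)  -11000(✓)  -11100(✓)  -11101(✓)  0-0000(✓)  0-0010(✓)  0-0011(✓)  0-0100(✓)  0-0110(✓)  0-1000(✓)  0-1010(✓)  0-1100(✓)  0-1101(✓)  0-1110(✓)  00-000(✓)  00-010(✓)  00-100(✓)  00-110(✓)  000-00(✓)  000-10(✓)  000-11(✓)  0000-0(✓)  00001-(✓)  0001-0(✓)  00011-(✓)  001-00(✓)  001-10(✓)  0010-0(✓)  0011-0(✓)  00110-(✓)  01-000(✓)  01-010(✓)  01-011(✓)  01-100(✓)  01-101(✓)  01-110(✓)  010-00(✓)  010-01(✓)  010-10(✓)  0100-0(✓)  0100-1(✓)  01000-(✓)  01001-(✓)  0101-0(✓)  01010-(✓)  011-00(✓)  011-10(✓)  011-11(✓)  0110-0(✓)  01101-(✓)  0111-0(✓)  0111-1(✓)  01110-(✓)  01111-(✓)  1-0010(✓)  1-0100(✓)  1-0111  1-1000(✓)  1-1100(✓)  1-1101(✓)  10-000(✓)  10-001(✓)  10-010(✓)  10-100(✓)  10-101(✓)  10-111(✓)  100-00(✓)  100-01(✓)  100-10(✓)  1000-0(✓)  10000-(✓)  1001-0(✓)  1001-1(✓)  10010-(✓)  10011-(✓)  101-00(✓)  101-01(✓)  1010-0(✓)  10100-(✓)  1011-1(✓)  10110-(✓)  11-100(✓)  111-00(✓)  11110-(✓)
size-2^2 implicants → --0010  --0100(✓)  --1000(✓)  --1100(✓)  --1101(✓)  -0-000(✓)  -0-010(✓)  -0-100(✓)  -00-00(✓)  -00-10(✓)  -000-0(✓)  -001-0(✓)  -0011-  -01-00(✓)  -010-0(✓)  -0110-(✓)  -1-100(✓)  -11-00(✓)  -1110-(✓)  0--000(✓)  0--010(✓)  0--100(✓)  0--110(✓)  0-0-00(✓)  0-0-10(✓)  0-00-0(✓)  0-001-  0-01-0(✓)  0-1-00(✓)  0-1-10(✓)  0-10-0(✓)  0-11-0(✓)  0-110-(✓)  00--00(✓)  00--10(✓)  00-0-0(✓)  00-1-0(✓)  000--0(✓)  000-1-  001--0(✓)  01--00(✓)  01--10(✓)  01-0-0(✓)  01-01-  01-1-0(✓)  01-10-  010--0(✓)  010-0-  0100--  011--0(✓)  011-1-  0111--  1--100(✓)  1-1-00(✓)  1-110-(✓)  10--00(✓)  10--01(✓)  10-0-0(✓)  10-00-(✓)  10-1-1  10-10-(✓)  100--0(✓)  100-0-(✓)  1001--  101-0-(✓)
size-2^3 implicants → ---100  --1-00  --110-  -0--00  -0-0-0  -00--0  0---00(✓)  0---10(✓)  0--0-0(✓)  0--1-0(✓)  0-0--0(✓)  0-1--0(✓)  00---0(✓)  01---0(✓)  10--0-
size-2^4 implicants → 0----0
Unchecked terms (primes): ---100, --0010, --1-00, --110-, -0--00, -0-0-0, -00--0, -0011-, 0----0, 0-001-, 000-1-, 01-01-, 01-10-, 010-0-, 0100--, 011-1-, 0111--, 1-0111, 10--0-, 10-1-1, 1001--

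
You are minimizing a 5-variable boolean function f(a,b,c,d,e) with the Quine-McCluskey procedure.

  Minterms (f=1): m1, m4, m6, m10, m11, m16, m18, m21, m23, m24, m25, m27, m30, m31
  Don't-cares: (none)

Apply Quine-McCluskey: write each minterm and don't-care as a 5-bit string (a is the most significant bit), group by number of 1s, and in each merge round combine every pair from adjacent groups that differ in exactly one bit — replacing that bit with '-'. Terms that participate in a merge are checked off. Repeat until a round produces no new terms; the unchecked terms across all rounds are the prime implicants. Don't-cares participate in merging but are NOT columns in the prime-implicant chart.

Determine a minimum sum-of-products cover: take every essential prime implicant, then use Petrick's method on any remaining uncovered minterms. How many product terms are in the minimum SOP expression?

8

Round 0: 00001 00100✓ 00110✓ 01010✓ 01011✓ 10000✓ 10010✓ 10101✓ 10111✓ 11000✓ 11001✓ 11011✓ 11110✓ 11111✓
Round 1: -1011 001-0 0101- 1-000 1-111 100-0 101-1 11-11 110-1 1100- 1111-
PIs = {-1011, 00001, 001-0, 0101-, 1-000, 1-111, 100-0, 101-1, 11-11, 110-1, 1100-, 1111-}
Coverage chart:
  m1: 00001 ←essential
  m4: 001-0 ←essential
  m6: 001-0 ←essential
  m10: 0101- ←essential
  m11: -1011,0101-
  m16: 1-000,100-0
  m18: 100-0 ←essential
  m21: 101-1 ←essential
  m23: 1-111,101-1
  m24: 1-000,1100-
  m25: 110-1,1100-
  m27: -1011,11-11,110-1
  m30: 1111- ←essential
  m31: 1-111,11-11,1111-
Essential: 00001, 001-0, 0101-, 100-0, 101-1, 1111-
Petrick residual → -1011, 1100-
Min cover (8 terms): bc'de + a'b'c'd'e + a'b'ce' + a'bc'd + ab'c'e' + ab'ce + abc'd' + abcd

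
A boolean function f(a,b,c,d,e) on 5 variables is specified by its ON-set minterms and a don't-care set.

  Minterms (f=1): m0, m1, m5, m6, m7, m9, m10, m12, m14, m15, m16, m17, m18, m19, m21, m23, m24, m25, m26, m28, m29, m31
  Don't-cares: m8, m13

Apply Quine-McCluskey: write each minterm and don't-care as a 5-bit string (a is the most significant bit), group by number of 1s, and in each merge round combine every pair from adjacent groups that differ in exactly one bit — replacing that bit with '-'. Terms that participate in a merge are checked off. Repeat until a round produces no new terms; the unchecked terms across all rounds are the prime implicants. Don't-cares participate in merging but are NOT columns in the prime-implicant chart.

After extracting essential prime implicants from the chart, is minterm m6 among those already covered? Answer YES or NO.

Round 0: 00000✓ 00001✓ 00101✓ 00110✓ 00111✓ 01000✓ 01001✓ 01010✓ 01100✓ 01101✓ 01110✓ 01111✓ 10000✓ 10001✓ 10010✓ 10011✓ 10101✓ 10111✓ 11000✓ 11001✓ 11010✓ 11100✓ 11101✓ 11111✓
Round 1: -0000✓ -0001✓ -0101✓ -0111✓ -1000✓ -1001✓ -1010✓ -1100✓ -1101✓ -1111✓ 0-000✓ 0-001✓ 0-101✓ 0-110✓ 0-111✓ 00-01✓ 0000-✓ 001-1✓ 0011-✓ 01-00✓ 01-01✓ 01-10✓ 010-0✓ 0100-✓ 011-0✓ 011-1✓ 0110-✓ 0111-✓ 1-000✓ 1-001✓ 1-010✓ 1-101✓ 1-111✓ 10-01✓ 10-11✓ 100-0✓ 100-1✓ 1000-✓ 1001-✓ 101-1✓ 11-00✓ 11-01✓ 110-0✓ 1100-✓ 111-1✓ 1110-✓
Round 2: --000✓ --001✓ --101✓ --111✓ -0-01✓ -000-✓ -01-1✓ -1-00✓ -1-01✓ -10-0 -100-✓ -11-1✓ -110-✓ 0--01✓ 0-00-✓ 0-1-1✓ 0-11- 01--0 01-0-✓ 011-- 1--01✓ 1-0-0 1-00-✓ 1-1-1✓ 10--1 100-- 11-0-✓
Round 3: ---01 --00- --1-1 -1-0-
PIs = {---01, --00-, --1-1, -1-0-, -10-0, 0-11-, 01--0, 011--, 1-0-0, 10--1, 100--}
Coverage chart:
  m0: --00- ←essential
  m1: ---01,--00-
  m5: ---01,--1-1
  m6: 0-11- ←essential
  m7: --1-1,0-11-
  m9: ---01,--00-,-1-0-
  m10: -10-0,01--0
  m12: -1-0-,01--0,011--
  m14: 0-11-,01--0,011--
  m15: --1-1,0-11-,011--
  m16: --00-,1-0-0,100--
  m17: ---01,--00-,10--1,100--
  m18: 1-0-0,100--
  m19: 10--1,100--
  m21: ---01,--1-1,10--1
  m23: --1-1,10--1
  m24: --00-,-1-0-,-10-0,1-0-0
  m25: ---01,--00-,-1-0-
  m26: -10-0,1-0-0
  m28: -1-0- ←essential
  m29: ---01,--1-1,-1-0-
  m31: --1-1 ←essential
Essential: --00-, --1-1, -1-0-, 0-11-

YES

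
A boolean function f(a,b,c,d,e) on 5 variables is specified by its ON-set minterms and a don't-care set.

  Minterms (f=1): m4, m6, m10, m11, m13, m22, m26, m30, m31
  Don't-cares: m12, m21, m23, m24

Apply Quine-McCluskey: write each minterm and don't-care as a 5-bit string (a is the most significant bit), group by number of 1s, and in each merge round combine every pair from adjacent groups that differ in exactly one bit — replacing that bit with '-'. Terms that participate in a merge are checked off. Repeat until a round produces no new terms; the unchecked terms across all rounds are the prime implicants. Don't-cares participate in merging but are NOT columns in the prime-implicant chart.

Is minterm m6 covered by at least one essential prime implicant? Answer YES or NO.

NO

[col 0] 00100*, 00110*, 01010*, 01011*, 01100*, 01101*, 10101*, 10110*, 10111*, 11000*, 11010*, 11110*, 11111*
[col 1] -0110, -1010, 0-100, 001-0, 0101-, 0110-, 1-110*, 1-111*, 101-1, 1011-*, 11-10, 110-0, 1111-*
[col 2] 1-11-
Prime implicants: -0110, -1010, 0-100, 001-0, 0101-, 0110-, 1-11-, 101-1, 11-10, 110-0
PI chart (minterm → PIs covering it):
  4 | 0-100,001-0
  6 | -0110,001-0
  10 | -1010,0101-
  11 | 0101-  (sole → essential)
  13 | 0110-  (sole → essential)
  22 | -0110,1-11-
  26 | -1010,11-10,110-0
  30 | 1-11-,11-10
  31 | 1-11-  (sole → essential)
Essential prime implicants: 0101-, 0110-, 1-11-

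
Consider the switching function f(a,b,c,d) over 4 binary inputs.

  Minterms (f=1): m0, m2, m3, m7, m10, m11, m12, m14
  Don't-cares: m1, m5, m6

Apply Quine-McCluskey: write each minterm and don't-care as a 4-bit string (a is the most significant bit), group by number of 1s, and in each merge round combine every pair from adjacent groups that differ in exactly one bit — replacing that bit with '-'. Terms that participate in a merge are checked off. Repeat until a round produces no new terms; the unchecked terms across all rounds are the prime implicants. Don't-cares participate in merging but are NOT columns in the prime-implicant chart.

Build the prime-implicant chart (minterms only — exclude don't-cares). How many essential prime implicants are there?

Round 0: 0000✓ 0001✓ 0010✓ 0011✓ 0101✓ 0110✓ 0111✓ 1010✓ 1011✓ 1100✓ 1110✓
Round 1: -010✓ -011✓ -110✓ 0-01✓ 0-10✓ 0-11✓ 00-0✓ 00-1✓ 000-✓ 001-✓ 01-1✓ 011-✓ 1-10✓ 101-✓ 11-0
Round 2: --10 -01- 0--1 0-1- 00--
PIs = {--10, -01-, 0--1, 0-1-, 00--, 11-0}
Coverage chart:
  m0: 00-- ←essential
  m2: --10,-01-,0-1-,00--
  m3: -01-,0--1,0-1-,00--
  m7: 0--1,0-1-
  m10: --10,-01-
  m11: -01- ←essential
  m12: 11-0 ←essential
  m14: --10,11-0
Essential: -01-, 00--, 11-0

3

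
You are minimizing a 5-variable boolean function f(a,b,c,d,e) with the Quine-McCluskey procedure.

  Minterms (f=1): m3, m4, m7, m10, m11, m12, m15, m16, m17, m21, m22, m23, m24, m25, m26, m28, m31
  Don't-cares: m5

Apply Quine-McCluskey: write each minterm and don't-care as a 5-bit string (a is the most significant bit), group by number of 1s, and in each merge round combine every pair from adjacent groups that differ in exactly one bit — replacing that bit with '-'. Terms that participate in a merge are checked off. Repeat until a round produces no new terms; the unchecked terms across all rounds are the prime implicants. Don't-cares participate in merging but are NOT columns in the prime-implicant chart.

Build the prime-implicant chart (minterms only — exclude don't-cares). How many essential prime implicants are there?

[col 0] 00011*, 00100*, 00101*, 00111*, 01010*, 01011*, 01100*, 01111*, 10000*, 10001*, 10101*, 10110*, 10111*, 11000*, 11001*, 11010*, 11100*, 11111*
[col 1] -0101*, -0111*, -1010, -1100, -1111*, 0-011*, 0-100, 0-111*, 00-11*, 001-1*, 0010-, 01-11*, 0101-, 1-000*, 1-001*, 1-111*, 10-01, 1000-*, 101-1*, 1011-, 11-00, 110-0, 1100-*
[col 2] --111, -01-1, 0--11, 1-00-
Prime implicants: --111, -01-1, -1010, -1100, 0--11, 0-100, 0010-, 0101-, 1-00-, 10-01, 1011-, 11-00, 110-0
PI chart (minterm → PIs covering it):
  3 | 0--11  (sole → essential)
  4 | 0-100,0010-
  7 | --111,-01-1,0--11
  10 | -1010,0101-
  11 | 0--11,0101-
  12 | -1100,0-100
  15 | --111,0--11
  16 | 1-00-  (sole → essential)
  17 | 1-00-,10-01
  21 | -01-1,10-01
  22 | 1011-  (sole → essential)
  23 | --111,-01-1,1011-
  24 | 1-00-,11-00,110-0
  25 | 1-00-  (sole → essential)
  26 | -1010,110-0
  28 | -1100,11-00
  31 | --111  (sole → essential)
Essential prime implicants: --111, 0--11, 1-00-, 1011-

4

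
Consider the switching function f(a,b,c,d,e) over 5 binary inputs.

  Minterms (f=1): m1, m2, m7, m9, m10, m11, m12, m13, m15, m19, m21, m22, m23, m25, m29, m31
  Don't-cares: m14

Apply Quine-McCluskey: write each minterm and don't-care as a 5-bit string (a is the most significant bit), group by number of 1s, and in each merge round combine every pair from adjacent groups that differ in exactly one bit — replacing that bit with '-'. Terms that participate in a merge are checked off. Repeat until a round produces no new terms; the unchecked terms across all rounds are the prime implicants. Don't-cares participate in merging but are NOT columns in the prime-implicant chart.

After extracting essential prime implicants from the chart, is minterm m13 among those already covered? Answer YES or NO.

YES

size-2^0 implicants → 00001(✓)  00010(✓)  00111(✓)  01001(✓)  01010(✓)  01011(✓)  01100(✓)  01101(✓)  01110(✓)  01111(✓)  10011(✓)  10101(✓)  10110(✓)  10111(✓)  11001(✓)  11101(✓)  11111(✓)
size-2^1 implicants → -0111(✓)  -1001(✓)  -1101(✓)  -1111(✓)  0-001  0-010  0-111(✓)  01-01(✓)  01-10(✓)  01-11(✓)  010-1(✓)  0101-(✓)  011-0(✓)  011-1(✓)  0110-(✓)  0111-(✓)  1-101(✓)  1-111(✓)  10-11  101-1(✓)  1011-  11-01(✓)  111-1(✓)
size-2^2 implicants → --111  -1-01  -11-1  01--1  01-1-  011--  1-1-1
Unchecked terms (primes): --111, -1-01, -11-1, 0-001, 0-010, 01--1, 01-1-, 011--, 1-1-1, 10-11, 1011-
Minterm coverage:
  m1 ⊆ 0-001 [E]
  m2 ⊆ 0-010 [E]
  m7 ⊆ --111 [E]
  m9 ⊆ -1-01,0-001,01--1
  m10 ⊆ 0-010,01-1-
  m11 ⊆ 01--1,01-1-
  m12 ⊆ 011-- [E]
  m13 ⊆ -1-01,-11-1,01--1,011--
  m15 ⊆ --111,-11-1,01--1,01-1-,011--
  m19 ⊆ 10-11 [E]
  m21 ⊆ 1-1-1 [E]
  m22 ⊆ 1011- [E]
  m23 ⊆ --111,1-1-1,10-11,1011-
  m25 ⊆ -1-01 [E]
  m29 ⊆ -1-01,-11-1,1-1-1
  m31 ⊆ --111,-11-1,1-1-1
E = {--111, -1-01, 0-001, 0-010, 011--, 1-1-1, 10-11, 1011-}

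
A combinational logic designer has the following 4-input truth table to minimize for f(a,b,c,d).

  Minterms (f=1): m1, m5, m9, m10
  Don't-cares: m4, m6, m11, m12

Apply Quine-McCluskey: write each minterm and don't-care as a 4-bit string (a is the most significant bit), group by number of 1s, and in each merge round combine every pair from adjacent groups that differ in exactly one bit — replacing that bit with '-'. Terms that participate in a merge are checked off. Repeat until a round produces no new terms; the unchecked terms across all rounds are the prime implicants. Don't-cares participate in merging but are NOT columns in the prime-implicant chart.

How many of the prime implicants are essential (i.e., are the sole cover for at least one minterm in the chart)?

Round 0: 0001✓ 0100✓ 0101✓ 0110✓ 1001✓ 1010✓ 1011✓ 1100✓
Round 1: -001 -100 0-01 01-0 010- 10-1 101-
PIs = {-001, -100, 0-01, 01-0, 010-, 10-1, 101-}
Coverage chart:
  m1: -001,0-01
  m5: 0-01,010-
  m9: -001,10-1
  m10: 101- ←essential
Essential: 101-

1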